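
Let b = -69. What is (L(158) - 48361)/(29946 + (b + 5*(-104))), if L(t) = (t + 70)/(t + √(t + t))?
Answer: -628674/381641 - 19*√79/30149639 ≈ -1.6473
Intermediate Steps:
L(t) = (70 + t)/(t + √2*√t) (L(t) = (70 + t)/(t + √(2*t)) = (70 + t)/(t + √2*√t))
(L(158) - 48361)/(29946 + (b + 5*(-104))) = ((70 + 158)/(158 + √2*√158) - 48361)/(29946 + (-69 + 5*(-104))) = (228/(158 + 2*√79) - 48361)/(29946 + (-69 - 520)) = (228/(158 + 2*√79) - 48361)/(29946 - 589) = (-48361 + 228/(158 + 2*√79))/29357 = (-48361 + 228/(158 + 2*√79))*(1/29357) = -48361/29357 + 228/(29357*(158 + 2*√79))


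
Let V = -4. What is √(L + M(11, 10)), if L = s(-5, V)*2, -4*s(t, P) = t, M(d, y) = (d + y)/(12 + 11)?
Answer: √7222/46 ≈ 1.8474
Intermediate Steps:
M(d, y) = d/23 + y/23 (M(d, y) = (d + y)/23 = (d + y)*(1/23) = d/23 + y/23)
s(t, P) = -t/4
L = 5/2 (L = -¼*(-5)*2 = (5/4)*2 = 5/2 ≈ 2.5000)
√(L + M(11, 10)) = √(5/2 + ((1/23)*11 + (1/23)*10)) = √(5/2 + (11/23 + 10/23)) = √(5/2 + 21/23) = √(157/46) = √7222/46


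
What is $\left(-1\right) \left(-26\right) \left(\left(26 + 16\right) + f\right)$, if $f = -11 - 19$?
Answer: $312$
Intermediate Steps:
$f = -30$ ($f = -11 - 19 = -30$)
$\left(-1\right) \left(-26\right) \left(\left(26 + 16\right) + f\right) = \left(-1\right) \left(-26\right) \left(\left(26 + 16\right) - 30\right) = 26 \left(42 - 30\right) = 26 \cdot 12 = 312$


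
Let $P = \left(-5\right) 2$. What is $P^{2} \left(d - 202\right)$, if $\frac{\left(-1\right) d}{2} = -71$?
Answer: $-6000$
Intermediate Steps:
$d = 142$ ($d = \left(-2\right) \left(-71\right) = 142$)
$P = -10$
$P^{2} \left(d - 202\right) = \left(-10\right)^{2} \left(142 - 202\right) = 100 \left(-60\right) = -6000$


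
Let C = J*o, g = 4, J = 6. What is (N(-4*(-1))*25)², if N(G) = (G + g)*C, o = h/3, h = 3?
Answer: 1440000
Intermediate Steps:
o = 1 (o = 3/3 = 3*(⅓) = 1)
C = 6 (C = 6*1 = 6)
N(G) = 24 + 6*G (N(G) = (G + 4)*6 = (4 + G)*6 = 24 + 6*G)
(N(-4*(-1))*25)² = ((24 + 6*(-4*(-1)))*25)² = ((24 + 6*4)*25)² = ((24 + 24)*25)² = (48*25)² = 1200² = 1440000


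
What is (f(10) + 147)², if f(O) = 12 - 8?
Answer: 22801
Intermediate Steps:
f(O) = 4
(f(10) + 147)² = (4 + 147)² = 151² = 22801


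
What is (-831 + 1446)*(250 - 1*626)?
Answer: -231240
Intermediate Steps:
(-831 + 1446)*(250 - 1*626) = 615*(250 - 626) = 615*(-376) = -231240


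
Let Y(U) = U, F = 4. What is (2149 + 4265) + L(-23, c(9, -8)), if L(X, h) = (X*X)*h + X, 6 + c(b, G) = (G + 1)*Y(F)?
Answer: -11595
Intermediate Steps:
c(b, G) = -2 + 4*G (c(b, G) = -6 + (G + 1)*4 = -6 + (1 + G)*4 = -6 + (4 + 4*G) = -2 + 4*G)
L(X, h) = X + h*X**2 (L(X, h) = X**2*h + X = h*X**2 + X = X + h*X**2)
(2149 + 4265) + L(-23, c(9, -8)) = (2149 + 4265) - 23*(1 - 23*(-2 + 4*(-8))) = 6414 - 23*(1 - 23*(-2 - 32)) = 6414 - 23*(1 - 23*(-34)) = 6414 - 23*(1 + 782) = 6414 - 23*783 = 6414 - 18009 = -11595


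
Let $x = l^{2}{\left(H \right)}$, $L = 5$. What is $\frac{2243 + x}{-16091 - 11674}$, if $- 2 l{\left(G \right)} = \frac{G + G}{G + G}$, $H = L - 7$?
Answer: $- \frac{997}{12340} \approx -0.080794$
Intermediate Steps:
$H = -2$ ($H = 5 - 7 = -2$)
$l{\left(G \right)} = - \frac{1}{2}$ ($l{\left(G \right)} = - \frac{\left(G + G\right) \frac{1}{G + G}}{2} = - \frac{2 G \frac{1}{2 G}}{2} = \left(- \frac{1}{2}\right) 1 = - \frac{1}{2}$)
$x = \frac{1}{4}$ ($x = \left(- \frac{1}{2}\right)^{2} = \frac{1}{4} \approx 0.25$)
$\frac{2243 + x}{-16091 - 11674} = \frac{2243 + \frac{1}{4}}{-16091 - 11674} = \frac{8973}{4 \left(-27765\right)} = \frac{8973}{4} \left(- \frac{1}{27765}\right) = - \frac{997}{12340}$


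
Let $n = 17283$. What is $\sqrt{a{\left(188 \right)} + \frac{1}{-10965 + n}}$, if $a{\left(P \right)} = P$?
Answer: $\frac{\sqrt{92647230}}{702} \approx 13.711$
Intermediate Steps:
$\sqrt{a{\left(188 \right)} + \frac{1}{-10965 + n}} = \sqrt{188 + \frac{1}{-10965 + 17283}} = \sqrt{188 + \frac{1}{6318}} = \sqrt{\frac{1187785}{6318}} = \frac{\sqrt{92647230}}{702}$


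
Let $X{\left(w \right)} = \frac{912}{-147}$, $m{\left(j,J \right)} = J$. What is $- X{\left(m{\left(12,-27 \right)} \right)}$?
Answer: $\frac{304}{49} \approx 6.2041$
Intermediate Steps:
$X{\left(w \right)} = - \frac{304}{49}$ ($X{\left(w \right)} = 912 \left(- \frac{1}{147}\right) = - \frac{304}{49}$)
$- X{\left(m{\left(12,-27 \right)} \right)} = \left(-1\right) \left(- \frac{304}{49}\right) = \frac{304}{49}$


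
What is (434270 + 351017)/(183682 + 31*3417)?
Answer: 785287/289609 ≈ 2.7115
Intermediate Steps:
(434270 + 351017)/(183682 + 31*3417) = 785287/(183682 + 105927) = 785287/289609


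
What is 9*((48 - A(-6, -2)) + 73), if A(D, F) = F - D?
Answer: 1053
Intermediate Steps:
9*((48 - A(-6, -2)) + 73) = 9*((48 - (-2 - 1*(-6))) + 73) = 9*((48 - (-2 + 6)) + 73) = 9*((48 - 1*4) + 73) = 9*((48 - 4) + 73) = 9*(44 + 73) = 9*117 = 1053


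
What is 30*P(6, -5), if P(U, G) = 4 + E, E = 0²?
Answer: 120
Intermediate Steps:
E = 0
P(U, G) = 4 (P(U, G) = 4 + 0 = 4)
30*P(6, -5) = 30*4 = 120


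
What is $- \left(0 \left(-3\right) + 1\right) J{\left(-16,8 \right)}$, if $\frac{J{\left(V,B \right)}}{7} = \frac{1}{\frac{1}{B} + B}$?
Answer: $- \frac{56}{65} \approx -0.86154$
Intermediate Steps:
$J{\left(V,B \right)} = \frac{7}{B + \frac{1}{B}}$ ($J{\left(V,B \right)} = \frac{7}{\frac{1}{B} + B} = \frac{7}{B + \frac{1}{B}}$)
$- \left(0 \left(-3\right) + 1\right) J{\left(-16,8 \right)} = - \left(0 \left(-3\right) + 1\right) 7 \cdot 8 \frac{1}{1 + 8^{2}} = - \left(0 + 1\right) 7 \cdot 8 \frac{1}{1 + 64} = - 1 \cdot 7 \cdot 8 \cdot \frac{1}{65} = - \frac{1 \cdot 56}{65} = \left(-1\right) \frac{56}{65} = - \frac{56}{65}$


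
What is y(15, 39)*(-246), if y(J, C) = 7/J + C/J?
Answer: -3772/5 ≈ -754.40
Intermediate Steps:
y(15, 39)*(-246) = ((7 + 39)/15)*(-246) = ((1/15)*46)*(-246) = (46/15)*(-246) = -3772/5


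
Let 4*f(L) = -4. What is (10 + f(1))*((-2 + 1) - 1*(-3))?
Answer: 18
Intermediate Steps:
f(L) = -1 (f(L) = (¼)*(-4) = -1)
(10 + f(1))*((-2 + 1) - 1*(-3)) = (10 - 1)*((-2 + 1) - 1*(-3)) = 9*(-1 + 3) = 9*2 = 18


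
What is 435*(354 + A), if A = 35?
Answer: 169215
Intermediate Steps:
435*(354 + A) = 435*(354 + 35) = 435*389 = 169215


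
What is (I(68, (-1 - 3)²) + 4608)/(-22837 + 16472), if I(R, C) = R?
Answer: -4676/6365 ≈ -0.73464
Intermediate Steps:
(I(68, (-1 - 3)²) + 4608)/(-22837 + 16472) = (68 + 4608)/(-22837 + 16472) = 4676/(-6365) = 4676*(-1/6365) = -4676/6365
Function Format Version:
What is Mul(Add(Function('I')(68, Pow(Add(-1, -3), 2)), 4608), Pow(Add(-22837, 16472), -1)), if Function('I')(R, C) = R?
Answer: Rational(-4676, 6365) ≈ -0.73464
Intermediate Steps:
Mul(Add(Function('I')(68, Pow(Add(-1, -3), 2)), 4608), Pow(Add(-22837, 16472), -1)) = Mul(Add(68, 4608), Pow(Add(-22837, 16472), -1)) = Mul(4676, Pow(-6365, -1)) = Mul(4676, Rational(-1, 6365)) = Rational(-4676, 6365)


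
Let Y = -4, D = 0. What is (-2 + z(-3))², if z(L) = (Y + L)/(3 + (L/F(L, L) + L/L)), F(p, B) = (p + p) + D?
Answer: 1024/81 ≈ 12.642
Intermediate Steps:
F(p, B) = 2*p (F(p, B) = (p + p) + 0 = 2*p + 0 = 2*p)
z(L) = -8/9 + 2*L/9 (z(L) = (-4 + L)/(3 + (L/((2*L)) + L/L)) = (-4 + L)/(3 + (L*(1/(2*L)) + 1)) = (-4 + L)/(3 + (½ + 1)) = (-4 + L)/(3 + 3/2) = (-4 + L)/(9/2) = (-4 + L)*(2/9) = -8/9 + 2*L/9)
(-2 + z(-3))² = (-2 + (-8/9 + (2/9)*(-3)))² = (-2 + (-8/9 - ⅔))² = (-2 - 14/9)² = (-32/9)² = 1024/81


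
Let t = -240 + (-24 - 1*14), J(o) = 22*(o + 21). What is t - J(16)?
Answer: -1092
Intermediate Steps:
J(o) = 462 + 22*o (J(o) = 22*(21 + o) = 462 + 22*o)
t = -278 (t = -240 + (-24 - 14) = -240 - 38 = -278)
t - J(16) = -278 - (462 + 22*16) = -278 - (462 + 352) = -278 - 1*814 = -278 - 814 = -1092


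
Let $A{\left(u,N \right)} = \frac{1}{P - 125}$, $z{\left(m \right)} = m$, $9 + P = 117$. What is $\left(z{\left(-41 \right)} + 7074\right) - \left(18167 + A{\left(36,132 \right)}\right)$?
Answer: $- \frac{189277}{17} \approx -11134.0$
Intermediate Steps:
$P = 108$ ($P = -9 + 117 = 108$)
$A{\left(u,N \right)} = - \frac{1}{17}$ ($A{\left(u,N \right)} = \frac{1}{108 - 125} = \frac{1}{-17} = - \frac{1}{17}$)
$\left(z{\left(-41 \right)} + 7074\right) - \left(18167 + A{\left(36,132 \right)}\right) = \left(-41 + 7074\right) - \frac{308838}{17} = 7033 + \left(-18167 + \frac{1}{17}\right) = 7033 - \frac{308838}{17} = - \frac{189277}{17}$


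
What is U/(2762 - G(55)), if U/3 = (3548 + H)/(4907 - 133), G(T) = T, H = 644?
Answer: 6288/6461609 ≈ 0.00097313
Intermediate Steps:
U = 6288/2387 (U = 3*((3548 + 644)/(4907 - 133)) = 3*(4192/4774) = 3*(4192*(1/4774)) = 3*(2096/2387) = 6288/2387 ≈ 2.6343)
U/(2762 - G(55)) = 6288/(2387*(2762 - 1*55)) = 6288/(2387*(2762 - 55)) = (6288/2387)/2707 = (6288/2387)*(1/2707) = 6288/6461609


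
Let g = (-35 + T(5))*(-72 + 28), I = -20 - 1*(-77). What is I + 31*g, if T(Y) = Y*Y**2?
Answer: -122703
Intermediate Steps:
T(Y) = Y**3
I = 57 (I = -20 + 77 = 57)
g = -3960 (g = (-35 + 5**3)*(-72 + 28) = (-35 + 125)*(-44) = 90*(-44) = -3960)
I + 31*g = 57 + 31*(-3960) = 57 - 122760 = -122703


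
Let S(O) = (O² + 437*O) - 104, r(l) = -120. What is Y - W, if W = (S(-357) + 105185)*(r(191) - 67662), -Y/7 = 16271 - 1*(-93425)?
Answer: 5185978550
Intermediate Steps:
Y = -767872 (Y = -7*(16271 - 1*(-93425)) = -7*(16271 + 93425) = -7*109696 = -767872)
S(O) = -104 + O² + 437*O
W = -5186746422 (W = ((-104 + (-357)² + 437*(-357)) + 105185)*(-120 - 67662) = ((-104 + 127449 - 156009) + 105185)*(-67782) = (-28664 + 105185)*(-67782) = 76521*(-67782) = -5186746422)
Y - W = -767872 - 1*(-5186746422) = -767872 + 5186746422 = 5185978550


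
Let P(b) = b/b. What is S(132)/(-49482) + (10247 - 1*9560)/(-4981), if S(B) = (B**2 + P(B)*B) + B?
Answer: -20349677/41078307 ≈ -0.49539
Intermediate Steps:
P(b) = 1
S(B) = B**2 + 2*B (S(B) = (B**2 + 1*B) + B = (B**2 + B) + B = (B + B**2) + B = B**2 + 2*B)
S(132)/(-49482) + (10247 - 1*9560)/(-4981) = (132*(2 + 132))/(-49482) + (10247 - 1*9560)/(-4981) = (132*134)*(-1/49482) + (10247 - 9560)*(-1/4981) = 17688*(-1/49482) + 687*(-1/4981) = -2948/8247 - 687/4981 = -20349677/41078307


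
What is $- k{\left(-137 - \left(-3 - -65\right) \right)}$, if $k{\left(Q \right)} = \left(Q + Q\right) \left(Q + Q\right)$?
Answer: $-158404$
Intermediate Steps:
$k{\left(Q \right)} = 4 Q^{2}$ ($k{\left(Q \right)} = 2 Q 2 Q = 4 Q^{2}$)
$- k{\left(-137 - \left(-3 - -65\right) \right)} = - 4 \left(-137 - \left(-3 - -65\right)\right)^{2} = - 4 \left(-137 - \left(-3 + 65\right)\right)^{2} = - 4 \left(-137 - 62\right)^{2} = - 4 \left(-199\right)^{2} = - 4 \cdot 39601 = \left(-1\right) 158404 = -158404$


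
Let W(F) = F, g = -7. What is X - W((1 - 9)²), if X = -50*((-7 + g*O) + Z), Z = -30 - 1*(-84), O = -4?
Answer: -3814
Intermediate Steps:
Z = 54 (Z = -30 + 84 = 54)
X = -3750 (X = -50*((-7 - 7*(-4)) + 54) = -50*((-7 + 28) + 54) = -50*(21 + 54) = -50*75 = -3750)
X - W((1 - 9)²) = -3750 - (1 - 9)² = -3750 - 1*(-8)² = -3750 - 1*64 = -3750 - 64 = -3814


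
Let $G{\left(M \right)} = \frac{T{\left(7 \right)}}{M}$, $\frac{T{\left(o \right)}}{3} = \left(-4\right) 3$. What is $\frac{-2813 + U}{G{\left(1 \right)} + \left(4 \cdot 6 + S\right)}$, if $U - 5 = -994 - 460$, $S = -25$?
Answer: $\frac{4262}{37} \approx 115.19$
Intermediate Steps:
$U = -1449$ ($U = 5 - 1454 = -1449$)
$T{\left(o \right)} = -36$ ($T{\left(o \right)} = 3 \left(\left(-4\right) 3\right) = 3 \left(-12\right) = -36$)
$G{\left(M \right)} = - \frac{36}{M}$
$\frac{-2813 + U}{G{\left(1 \right)} + \left(4 \cdot 6 + S\right)} = \frac{-2813 - 1449}{- \frac{36}{1} + \left(4 \cdot 6 - 25\right)} = - \frac{4262}{\left(-36\right) 1 + \left(24 - 25\right)} = - \frac{4262}{-36 - 1} = - \frac{4262}{-37} = \left(-4262\right) \left(- \frac{1}{37}\right) = \frac{4262}{37}$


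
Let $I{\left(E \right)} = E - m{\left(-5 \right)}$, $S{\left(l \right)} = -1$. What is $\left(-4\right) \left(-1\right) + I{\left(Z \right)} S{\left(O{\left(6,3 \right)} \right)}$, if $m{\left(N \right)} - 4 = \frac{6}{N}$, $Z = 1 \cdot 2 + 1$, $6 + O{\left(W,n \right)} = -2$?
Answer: $\frac{19}{5} \approx 3.8$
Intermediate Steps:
$O{\left(W,n \right)} = -8$ ($O{\left(W,n \right)} = -6 - 2 = -8$)
$Z = 3$ ($Z = 2 + 1 = 3$)
$m{\left(N \right)} = 4 + \frac{6}{N}$
$I{\left(E \right)} = - \frac{14}{5} + E$ ($I{\left(E \right)} = E - \left(4 + \frac{6}{-5}\right) = E - \left(4 + 6 \left(- \frac{1}{5}\right)\right) = E - \left(4 - \frac{6}{5}\right) = E - \frac{14}{5} = - \frac{14}{5} + E$)
$\left(-4\right) \left(-1\right) + I{\left(Z \right)} S{\left(O{\left(6,3 \right)} \right)} = \left(-4\right) \left(-1\right) + \left(- \frac{14}{5} + 3\right) \left(-1\right) = 4 + \frac{1}{5} \left(-1\right) = 4 - \frac{1}{5} = \frac{19}{5}$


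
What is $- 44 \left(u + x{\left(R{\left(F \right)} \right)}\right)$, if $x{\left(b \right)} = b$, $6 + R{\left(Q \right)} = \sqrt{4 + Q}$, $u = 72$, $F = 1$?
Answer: $-2904 - 44 \sqrt{5} \approx -3002.4$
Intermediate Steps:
$R{\left(Q \right)} = -6 + \sqrt{4 + Q}$
$- 44 \left(u + x{\left(R{\left(F \right)} \right)}\right) = - 44 \left(72 - \left(6 - \sqrt{4 + 1}\right)\right) = - 44 \left(72 - \left(6 - \sqrt{5}\right)\right) = - 44 \left(66 + \sqrt{5}\right) = -2904 - 44 \sqrt{5}$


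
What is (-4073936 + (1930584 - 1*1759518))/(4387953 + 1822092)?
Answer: -780574/1242009 ≈ -0.62848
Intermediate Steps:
(-4073936 + (1930584 - 1*1759518))/(4387953 + 1822092) = (-4073936 + (1930584 - 1759518))/6210045 = (-4073936 + 171066)*(1/6210045) = -3902870*1/6210045 = -780574/1242009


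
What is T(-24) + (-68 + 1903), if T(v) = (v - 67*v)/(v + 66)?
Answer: 13109/7 ≈ 1872.7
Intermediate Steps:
T(v) = -66*v/(66 + v) (T(v) = (-66*v)/(66 + v) = -66*v/(66 + v))
T(-24) + (-68 + 1903) = -66*(-24)/(66 - 24) + (-68 + 1903) = -66*(-24)/42 + 1835 = -66*(-24)*1/42 + 1835 = 264/7 + 1835 = 13109/7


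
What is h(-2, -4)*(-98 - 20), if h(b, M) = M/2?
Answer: 236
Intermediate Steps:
h(b, M) = M/2 (h(b, M) = M*(1/2) = M/2)
h(-2, -4)*(-98 - 20) = ((1/2)*(-4))*(-98 - 20) = -2*(-118) = 236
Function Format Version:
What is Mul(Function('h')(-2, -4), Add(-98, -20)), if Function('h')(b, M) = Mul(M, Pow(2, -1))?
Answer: 236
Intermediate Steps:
Function('h')(b, M) = Mul(Rational(1, 2), M) (Function('h')(b, M) = Mul(M, Rational(1, 2)) = Mul(Rational(1, 2), M))
Mul(Function('h')(-2, -4), Add(-98, -20)) = Mul(Mul(Rational(1, 2), -4), Add(-98, -20)) = Mul(-2, -118) = 236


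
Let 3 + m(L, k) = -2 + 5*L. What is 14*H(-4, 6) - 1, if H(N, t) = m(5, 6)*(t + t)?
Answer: 3359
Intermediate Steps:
m(L, k) = -5 + 5*L (m(L, k) = -3 + (-2 + 5*L) = -5 + 5*L)
H(N, t) = 40*t (H(N, t) = (-5 + 5*5)*(t + t) = (-5 + 25)*(2*t) = 20*(2*t) = 40*t)
14*H(-4, 6) - 1 = 14*(40*6) - 1 = 14*240 - 1 = 3360 - 1 = 3359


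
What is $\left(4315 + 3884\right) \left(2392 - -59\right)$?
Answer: $20095749$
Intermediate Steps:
$\left(4315 + 3884\right) \left(2392 - -59\right) = 8199 \left(2392 + \left(-1762 + 1821\right)\right) = 8199 \left(2392 + 59\right) = 8199 \cdot 2451 = 20095749$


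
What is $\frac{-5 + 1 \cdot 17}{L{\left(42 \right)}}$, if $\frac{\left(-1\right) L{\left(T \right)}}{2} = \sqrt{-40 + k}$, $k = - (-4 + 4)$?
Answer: $\frac{3 i \sqrt{10}}{10} \approx 0.94868 i$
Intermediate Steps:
$k = 0$ ($k = \left(-1\right) 0 = 0$)
$L{\left(T \right)} = - 4 i \sqrt{10}$ ($L{\left(T \right)} = - 2 \sqrt{-40 + 0} = - 2 \sqrt{-40} = - 2 \cdot 2 i \sqrt{10} = - 4 i \sqrt{10}$)
$\frac{-5 + 1 \cdot 17}{L{\left(42 \right)}} = \frac{-5 + 1 \cdot 17}{\left(-4\right) i \sqrt{10}} = \left(-5 + 17\right) \frac{i \sqrt{10}}{40} = 12 \frac{i \sqrt{10}}{40} = \frac{3 i \sqrt{10}}{10}$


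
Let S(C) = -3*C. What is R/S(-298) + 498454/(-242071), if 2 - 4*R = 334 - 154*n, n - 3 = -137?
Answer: -857277029/108205737 ≈ -7.9227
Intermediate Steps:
n = -134 (n = 3 - 137 = -134)
R = -5242 (R = ½ - (334 - 154*(-134))/4 = ½ - (334 + 20636)/4 = ½ - ¼*20970 = ½ - 10485/2 = -5242)
R/S(-298) + 498454/(-242071) = -5242/((-3*(-298))) + 498454/(-242071) = -5242/894 + 498454*(-1/242071) = -5242*1/894 - 498454/242071 = -2621/447 - 498454/242071 = -857277029/108205737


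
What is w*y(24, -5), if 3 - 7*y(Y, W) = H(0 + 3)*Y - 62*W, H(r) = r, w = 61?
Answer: -23119/7 ≈ -3302.7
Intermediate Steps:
y(Y, W) = 3/7 - 3*Y/7 + 62*W/7 (y(Y, W) = 3/7 - ((0 + 3)*Y - 62*W)/7 = 3/7 - (3*Y - 62*W)/7 = 3/7 - (-62*W + 3*Y)/7 = 3/7 + (-3*Y/7 + 62*W/7) = 3/7 - 3*Y/7 + 62*W/7)
w*y(24, -5) = 61*(3/7 - 3/7*24 + (62/7)*(-5)) = 61*(3/7 - 72/7 - 310/7) = 61*(-379/7) = -23119/7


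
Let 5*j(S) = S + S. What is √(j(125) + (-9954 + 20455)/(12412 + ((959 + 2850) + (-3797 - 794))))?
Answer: √6884971630/11630 ≈ 7.1346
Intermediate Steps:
j(S) = 2*S/5 (j(S) = (S + S)/5 = (2*S)/5 = 2*S/5)
√(j(125) + (-9954 + 20455)/(12412 + ((959 + 2850) + (-3797 - 794)))) = √((⅖)*125 + (-9954 + 20455)/(12412 + ((959 + 2850) + (-3797 - 794)))) = √(50 + 10501/(12412 + (3809 - 4591))) = √(50 + 10501/(12412 - 782)) = √(50 + 10501/11630) = √(592001/11630) = √6884971630/11630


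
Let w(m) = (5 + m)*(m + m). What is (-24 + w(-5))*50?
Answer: -1200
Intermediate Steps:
w(m) = 2*m*(5 + m) (w(m) = (5 + m)*(2*m) = 2*m*(5 + m))
(-24 + w(-5))*50 = (-24 + 2*(-5)*(5 - 5))*50 = (-24 + 2*(-5)*0)*50 = (-24 + 0)*50 = -24*50 = -1200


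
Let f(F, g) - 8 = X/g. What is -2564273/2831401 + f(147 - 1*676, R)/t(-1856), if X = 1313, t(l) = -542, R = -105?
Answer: -144593523757/161135030910 ≈ -0.89734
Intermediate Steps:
f(F, g) = 8 + 1313/g
-2564273/2831401 + f(147 - 1*676, R)/t(-1856) = -2564273/2831401 + (8 + 1313/(-105))/(-542) = -2564273*1/2831401 + (8 + 1313*(-1/105))*(-1/542) = -2564273/2831401 + (8 - 1313/105)*(-1/542) = -2564273/2831401 - 473/105*(-1/542) = -2564273/2831401 + 473/56910 = -144593523757/161135030910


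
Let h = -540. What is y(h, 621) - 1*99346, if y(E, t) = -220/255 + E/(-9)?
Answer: -5063630/51 ≈ -99287.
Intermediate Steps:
y(E, t) = -44/51 - E/9 (y(E, t) = -220*1/255 + E*(-⅑) = -44/51 - E/9)
y(h, 621) - 1*99346 = (-44/51 - ⅑*(-540)) - 1*99346 = (-44/51 + 60) - 99346 = 3016/51 - 99346 = -5063630/51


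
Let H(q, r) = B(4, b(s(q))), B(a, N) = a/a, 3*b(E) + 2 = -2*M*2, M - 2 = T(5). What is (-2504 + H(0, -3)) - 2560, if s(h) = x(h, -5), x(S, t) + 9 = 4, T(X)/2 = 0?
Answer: -5063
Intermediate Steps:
T(X) = 0 (T(X) = 2*0 = 0)
M = 2 (M = 2 + 0 = 2)
x(S, t) = -5 (x(S, t) = -9 + 4 = -5)
s(h) = -5
b(E) = -10/3 (b(E) = -2/3 + (-2*2*2)/3 = -2/3 + (-4*2)/3 = -2/3 + (1/3)*(-8) = -2/3 - 8/3 = -10/3)
B(a, N) = 1
H(q, r) = 1
(-2504 + H(0, -3)) - 2560 = (-2504 + 1) - 2560 = -2503 - 2560 = -5063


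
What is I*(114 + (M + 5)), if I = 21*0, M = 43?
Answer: 0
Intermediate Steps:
I = 0
I*(114 + (M + 5)) = 0*(114 + (43 + 5)) = 0*(114 + 48) = 0*162 = 0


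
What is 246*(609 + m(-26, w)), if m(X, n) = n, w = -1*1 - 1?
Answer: 149322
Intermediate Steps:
w = -2 (w = -1 - 1 = -2)
246*(609 + m(-26, w)) = 246*(609 - 2) = 246*607 = 149322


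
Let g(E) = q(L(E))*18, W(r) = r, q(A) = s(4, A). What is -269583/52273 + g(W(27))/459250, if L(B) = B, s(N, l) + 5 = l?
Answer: -5626604211/1091198875 ≈ -5.1563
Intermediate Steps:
s(N, l) = -5 + l
q(A) = -5 + A
g(E) = -90 + 18*E (g(E) = (-5 + E)*18 = -90 + 18*E)
-269583/52273 + g(W(27))/459250 = -269583/52273 + (-90 + 18*27)/459250 = -269583*1/52273 + (-90 + 486)*(1/459250) = -269583/52273 + 396*(1/459250) = -269583/52273 + 18/20875 = -5626604211/1091198875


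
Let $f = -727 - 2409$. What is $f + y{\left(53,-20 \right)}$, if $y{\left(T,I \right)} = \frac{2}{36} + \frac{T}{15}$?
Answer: $- \frac{281917}{90} \approx -3132.4$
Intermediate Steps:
$y{\left(T,I \right)} = \frac{1}{18} + \frac{T}{15}$ ($y{\left(T,I \right)} = 2 \cdot \frac{1}{36} + T \frac{1}{15} = \frac{1}{18} + \frac{T}{15}$)
$f = -3136$
$f + y{\left(53,-20 \right)} = -3136 + \left(\frac{1}{18} + \frac{1}{15} \cdot 53\right) = -3136 + \left(\frac{1}{18} + \frac{53}{15}\right) = -3136 + \frac{323}{90} = - \frac{281917}{90}$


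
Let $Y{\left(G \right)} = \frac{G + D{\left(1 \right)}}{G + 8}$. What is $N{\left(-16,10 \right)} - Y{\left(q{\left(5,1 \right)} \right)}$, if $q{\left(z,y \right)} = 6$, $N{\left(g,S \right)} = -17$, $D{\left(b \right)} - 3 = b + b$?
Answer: $- \frac{249}{14} \approx -17.786$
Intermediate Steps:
$D{\left(b \right)} = 3 + 2 b$ ($D{\left(b \right)} = 3 + \left(b + b\right) = 3 + 2 b$)
$Y{\left(G \right)} = \frac{5 + G}{8 + G}$ ($Y{\left(G \right)} = \frac{G + \left(3 + 2 \cdot 1\right)}{G + 8} = \frac{G + \left(3 + 2\right)}{8 + G} = \frac{G + 5}{8 + G} = \frac{5 + G}{8 + G}$)
$N{\left(-16,10 \right)} - Y{\left(q{\left(5,1 \right)} \right)} = -17 - \frac{5 + 6}{8 + 6} = -17 - \frac{1}{14} \cdot 11 = -17 - \frac{11}{14} = - \frac{249}{14}$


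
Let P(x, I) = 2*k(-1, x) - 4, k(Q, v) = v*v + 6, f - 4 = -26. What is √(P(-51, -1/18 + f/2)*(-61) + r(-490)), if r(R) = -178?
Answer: 66*I*√73 ≈ 563.9*I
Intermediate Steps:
f = -22 (f = 4 - 26 = -22)
k(Q, v) = 6 + v² (k(Q, v) = v² + 6 = 6 + v²)
P(x, I) = 8 + 2*x² (P(x, I) = 2*(6 + x²) - 4 = (12 + 2*x²) - 4 = 8 + 2*x²)
√(P(-51, -1/18 + f/2)*(-61) + r(-490)) = √((8 + 2*(-51)²)*(-61) - 178) = √((8 + 2*2601)*(-61) - 178) = √((8 + 5202)*(-61) - 178) = √(5210*(-61) - 178) = √(-317810 - 178) = √(-317988) = 66*I*√73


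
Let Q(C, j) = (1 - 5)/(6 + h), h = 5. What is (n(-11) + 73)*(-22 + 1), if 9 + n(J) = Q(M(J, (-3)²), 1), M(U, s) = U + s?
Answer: -14700/11 ≈ -1336.4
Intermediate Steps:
Q(C, j) = -4/11 (Q(C, j) = (1 - 5)/(6 + 5) = -4/11)
n(J) = -103/11 (n(J) = -9 - 4/11 = -103/11)
(n(-11) + 73)*(-22 + 1) = (-103/11 + 73)*(-22 + 1) = (700/11)*(-21) = -14700/11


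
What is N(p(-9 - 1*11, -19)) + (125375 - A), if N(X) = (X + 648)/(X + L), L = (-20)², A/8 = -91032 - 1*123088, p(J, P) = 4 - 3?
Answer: 737172984/401 ≈ 1.8383e+6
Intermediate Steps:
p(J, P) = 1
A = -1712960 (A = 8*(-91032 - 1*123088) = 8*(-91032 - 123088) = 8*(-214120) = -1712960)
L = 400
N(X) = (648 + X)/(400 + X) (N(X) = (X + 648)/(X + 400) = (648 + X)/(400 + X))
N(p(-9 - 1*11, -19)) + (125375 - A) = (648 + 1)/(400 + 1) + (125375 - 1*(-1712960)) = 649/401 + (125375 + 1712960) = (1/401)*649 + 1838335 = 649/401 + 1838335 = 737172984/401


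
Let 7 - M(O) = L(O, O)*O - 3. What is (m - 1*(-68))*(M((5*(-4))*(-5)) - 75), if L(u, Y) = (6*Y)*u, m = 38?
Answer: -636006890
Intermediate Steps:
L(u, Y) = 6*Y*u
M(O) = 10 - 6*O³ (M(O) = 7 - ((6*O*O)*O - 3) = 7 - ((6*O²)*O - 3) = 7 - (6*O³ - 3) = 7 - (-3 + 6*O³) = 7 + (3 - 6*O³) = 10 - 6*O³)
(m - 1*(-68))*(M((5*(-4))*(-5)) - 75) = (38 - 1*(-68))*((10 - 6*((5*(-4))*(-5))³) - 75) = (38 + 68)*((10 - 6*(-20*(-5))³) - 75) = 106*((10 - 6*100³) - 75) = 106*((10 - 6*1000000) - 75) = 106*((10 - 6000000) - 75) = 106*(-5999990 - 75) = 106*(-6000065) = -636006890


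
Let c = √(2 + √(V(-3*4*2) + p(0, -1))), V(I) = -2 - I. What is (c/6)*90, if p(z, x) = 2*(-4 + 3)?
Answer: 15*√(2 + 2*√5) ≈ 38.161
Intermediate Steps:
p(z, x) = -2 (p(z, x) = 2*(-1) = -2)
c = √(2 + 2*√5) (c = √(2 + √((-2 - (-3*4)*2) - 2)) = √(2 + √((-2 - (-12)*2) - 2)) = √(2 + √((-2 - 1*(-24)) - 2)) = √(2 + √((-2 + 24) - 2)) = √(2 + √(22 - 2)) = √(2 + √20) = √(2 + 2*√5) ≈ 2.5440)
(c/6)*90 = (√(2 + 2*√5)/6)*90 = 15*√(2 + 2*√5)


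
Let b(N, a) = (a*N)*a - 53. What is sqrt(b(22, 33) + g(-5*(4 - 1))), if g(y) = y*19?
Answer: 2*sqrt(5905) ≈ 153.69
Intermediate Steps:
g(y) = 19*y
b(N, a) = -53 + N*a**2 (b(N, a) = (N*a)*a - 53 = N*a**2 - 53 = -53 + N*a**2)
sqrt(b(22, 33) + g(-5*(4 - 1))) = sqrt((-53 + 22*33**2) + 19*(-5*(4 - 1))) = sqrt((-53 + 22*1089) + 19*(-5*3)) = sqrt((-53 + 23958) + 19*(-15)) = sqrt(23905 - 285) = sqrt(23620) = 2*sqrt(5905)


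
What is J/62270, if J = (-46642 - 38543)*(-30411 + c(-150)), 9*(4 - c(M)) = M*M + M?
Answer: 560352609/12454 ≈ 44994.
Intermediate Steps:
c(M) = 4 - M/9 - M²/9 (c(M) = 4 - (M*M + M)/9 = 4 - (M² + M)/9 = 4 - (M + M²)/9 = 4 + (-M/9 - M²/9) = 4 - M/9 - M²/9)
J = 2801763045 (J = (-46642 - 38543)*(-30411 + (4 - ⅑*(-150) - ⅑*(-150)²)) = -85185*(-30411 + (4 + 50/3 - ⅑*22500)) = -85185*(-30411 + (4 + 50/3 - 2500)) = -85185*(-30411 - 7438/3) = -85185*(-98671/3) = 2801763045)
J/62270 = 2801763045/62270 = 2801763045*(1/62270) = 560352609/12454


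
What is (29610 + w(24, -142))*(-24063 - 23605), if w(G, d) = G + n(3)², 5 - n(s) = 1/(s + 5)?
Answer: -22619621949/16 ≈ -1.4137e+9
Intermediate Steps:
n(s) = 5 - 1/(5 + s) (n(s) = 5 - 1/(s + 5) = 5 - 1/(5 + s))
w(G, d) = 1521/64 + G (w(G, d) = G + ((24 + 5*3)/(5 + 3))² = G + ((24 + 15)/8)² = G + ((⅛)*39)² = G + (39/8)² = G + 1521/64 = 1521/64 + G)
(29610 + w(24, -142))*(-24063 - 23605) = (29610 + (1521/64 + 24))*(-24063 - 23605) = (29610 + 3057/64)*(-47668) = (1898097/64)*(-47668) = -22619621949/16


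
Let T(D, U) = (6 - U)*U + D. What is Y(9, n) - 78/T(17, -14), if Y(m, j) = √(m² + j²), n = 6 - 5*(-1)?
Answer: 78/263 + √202 ≈ 14.509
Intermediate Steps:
T(D, U) = D + U*(6 - U) (T(D, U) = U*(6 - U) + D = D + U*(6 - U))
n = 11 (n = 6 + 5 = 11)
Y(m, j) = √(j² + m²)
Y(9, n) - 78/T(17, -14) = √(11² + 9²) - 78/(17 - 1*(-14)² + 6*(-14)) = √(121 + 81) - 78/(17 - 1*196 - 84) = √202 - 78/(17 - 196 - 84) = √202 - 78/(-263) = √202 - 78*(-1/263) = √202 + 78/263 = 78/263 + √202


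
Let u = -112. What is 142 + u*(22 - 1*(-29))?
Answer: -5570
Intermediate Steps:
142 + u*(22 - 1*(-29)) = 142 - 112*(22 - 1*(-29)) = 142 - 112*(22 + 29) = 142 - 112*51 = 142 - 5712 = -5570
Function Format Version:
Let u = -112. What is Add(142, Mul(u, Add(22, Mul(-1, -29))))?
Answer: -5570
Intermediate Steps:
Add(142, Mul(u, Add(22, Mul(-1, -29)))) = Add(142, Mul(-112, Add(22, Mul(-1, -29)))) = Add(142, Mul(-112, Add(22, 29))) = Add(142, Mul(-112, 51)) = Add(142, -5712) = -5570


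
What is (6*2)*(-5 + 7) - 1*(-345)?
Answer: 369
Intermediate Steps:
(6*2)*(-5 + 7) - 1*(-345) = 12*2 + 345 = 24 + 345 = 369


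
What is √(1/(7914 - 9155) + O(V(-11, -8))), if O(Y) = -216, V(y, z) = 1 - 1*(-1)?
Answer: I*√332658737/1241 ≈ 14.697*I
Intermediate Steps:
V(y, z) = 2 (V(y, z) = 1 + 1 = 2)
√(1/(7914 - 9155) + O(V(-11, -8))) = √(1/(7914 - 9155) - 216) = √(1/(-1241) - 216) = √(-1/1241 - 216) = √(-268057/1241) = I*√332658737/1241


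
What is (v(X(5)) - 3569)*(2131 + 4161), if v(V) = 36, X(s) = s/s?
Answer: -22229636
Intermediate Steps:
X(s) = 1
(v(X(5)) - 3569)*(2131 + 4161) = (36 - 3569)*(2131 + 4161) = -3533*6292 = -22229636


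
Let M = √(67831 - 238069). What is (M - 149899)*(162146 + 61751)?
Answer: -33561936403 + 223897*I*√170238 ≈ -3.3562e+10 + 9.238e+7*I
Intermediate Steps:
M = I*√170238 (M = √(-170238) = I*√170238 ≈ 412.6*I)
(M - 149899)*(162146 + 61751) = (I*√170238 - 149899)*(162146 + 61751) = (-149899 + I*√170238)*223897 = -33561936403 + 223897*I*√170238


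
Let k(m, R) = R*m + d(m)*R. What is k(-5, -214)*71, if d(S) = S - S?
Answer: 75970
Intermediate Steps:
d(S) = 0
k(m, R) = R*m (k(m, R) = R*m + 0*R = R*m + 0 = R*m)
k(-5, -214)*71 = -214*(-5)*71 = 1070*71 = 75970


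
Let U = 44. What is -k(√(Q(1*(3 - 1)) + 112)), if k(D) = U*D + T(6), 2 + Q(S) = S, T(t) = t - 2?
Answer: -4 - 176*√7 ≈ -469.65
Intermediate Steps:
T(t) = -2 + t
Q(S) = -2 + S
k(D) = 4 + 44*D (k(D) = 44*D + (-2 + 6) = 44*D + 4 = 4 + 44*D)
-k(√(Q(1*(3 - 1)) + 112)) = -(4 + 44*√((-2 + 1*(3 - 1)) + 112)) = -(4 + 44*√((-2 + 1*2) + 112)) = -(4 + 44*√((-2 + 2) + 112)) = -(4 + 44*√(0 + 112)) = -(4 + 44*√112) = -(4 + 44*(4*√7)) = -(4 + 176*√7) = -4 - 176*√7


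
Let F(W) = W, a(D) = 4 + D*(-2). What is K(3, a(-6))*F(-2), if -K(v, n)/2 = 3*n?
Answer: 192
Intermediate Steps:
a(D) = 4 - 2*D
K(v, n) = -6*n
K(3, a(-6))*F(-2) = -6*(4 - 2*(-6))*(-2) = -6*(4 + 12)*(-2) = -6*16*(-2) = -96*(-2) = 192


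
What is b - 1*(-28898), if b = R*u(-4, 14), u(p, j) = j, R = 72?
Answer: 29906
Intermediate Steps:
b = 1008 (b = 72*14 = 1008)
b - 1*(-28898) = 1008 - 1*(-28898) = 1008 + 28898 = 29906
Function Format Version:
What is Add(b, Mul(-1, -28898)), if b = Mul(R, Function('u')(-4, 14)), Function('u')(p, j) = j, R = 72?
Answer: 29906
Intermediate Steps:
b = 1008 (b = Mul(72, 14) = 1008)
Add(b, Mul(-1, -28898)) = Add(1008, Mul(-1, -28898)) = Add(1008, 28898) = 29906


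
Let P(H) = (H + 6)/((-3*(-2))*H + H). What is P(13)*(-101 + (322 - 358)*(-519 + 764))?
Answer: -169499/91 ≈ -1862.6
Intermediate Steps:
P(H) = (6 + H)/(7*H) (P(H) = (6 + H)/(6*H + H) = (6 + H)/((7*H)) = (6 + H)*(1/(7*H)) = (6 + H)/(7*H))
P(13)*(-101 + (322 - 358)*(-519 + 764)) = ((⅐)*(6 + 13)/13)*(-101 + (322 - 358)*(-519 + 764)) = ((⅐)*(1/13)*19)*(-101 - 36*245) = 19*(-101 - 8820)/91 = (19/91)*(-8921) = -169499/91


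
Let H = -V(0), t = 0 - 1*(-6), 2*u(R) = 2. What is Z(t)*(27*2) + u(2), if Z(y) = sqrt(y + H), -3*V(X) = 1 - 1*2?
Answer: 1 + 18*sqrt(51) ≈ 129.55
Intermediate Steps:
u(R) = 1 (u(R) = (1/2)*2 = 1)
V(X) = 1/3 (V(X) = -(1 - 1*2)/3 = -(1 - 2)/3 = -1/3*(-1) = 1/3)
t = 6 (t = 0 + 6 = 6)
H = -1/3 (H = -1*1/3 = -1/3 ≈ -0.33333)
Z(y) = sqrt(-1/3 + y) (Z(y) = sqrt(y - 1/3) = sqrt(-1/3 + y))
Z(t)*(27*2) + u(2) = (sqrt(-3 + 9*6)/3)*(27*2) + 1 = (sqrt(-3 + 54)/3)*54 + 1 = (sqrt(51)/3)*54 + 1 = 18*sqrt(51) + 1 = 1 + 18*sqrt(51)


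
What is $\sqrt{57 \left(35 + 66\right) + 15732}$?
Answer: $\sqrt{21489} \approx 146.59$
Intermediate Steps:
$\sqrt{57 \left(35 + 66\right) + 15732} = \sqrt{57 \cdot 101 + 15732} = \sqrt{5757 + 15732} = \sqrt{21489}$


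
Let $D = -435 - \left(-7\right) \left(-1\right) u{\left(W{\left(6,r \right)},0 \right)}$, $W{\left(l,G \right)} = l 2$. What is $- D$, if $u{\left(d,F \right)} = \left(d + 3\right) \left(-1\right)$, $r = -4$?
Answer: $330$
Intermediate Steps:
$W{\left(l,G \right)} = 2 l$
$u{\left(d,F \right)} = -3 - d$ ($u{\left(d,F \right)} = \left(3 + d\right) \left(-1\right) = -3 - d$)
$D = -330$ ($D = -435 - \left(-7\right) \left(-1\right) \left(-3 - 2 \cdot 6\right) = -435 - 7 \left(-3 - 12\right) = -435 - 7 \left(-15\right) = -435 - -105 = -435 + 105 = -330$)
$- D = \left(-1\right) \left(-330\right) = 330$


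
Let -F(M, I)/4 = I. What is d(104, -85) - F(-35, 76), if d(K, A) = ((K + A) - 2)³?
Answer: 5217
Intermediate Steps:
F(M, I) = -4*I
d(K, A) = (-2 + A + K)³ (d(K, A) = ((A + K) - 2)³ = (-2 + A + K)³)
d(104, -85) - F(-35, 76) = (-2 - 85 + 104)³ - (-4)*76 = 17³ - 1*(-304) = 4913 + 304 = 5217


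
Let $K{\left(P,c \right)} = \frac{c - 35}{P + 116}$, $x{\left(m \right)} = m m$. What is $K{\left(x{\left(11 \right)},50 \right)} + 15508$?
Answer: $\frac{1225137}{79} \approx 15508.0$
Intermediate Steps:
$x{\left(m \right)} = m^{2}$
$K{\left(P,c \right)} = \frac{-35 + c}{116 + P}$
$K{\left(x{\left(11 \right)},50 \right)} + 15508 = \frac{-35 + 50}{116 + 11^{2}} + 15508 = \frac{1}{116 + 121} \cdot 15 + 15508 = \frac{1}{237} \cdot 15 + 15508 = \frac{5}{79} + 15508 = \frac{1225137}{79}$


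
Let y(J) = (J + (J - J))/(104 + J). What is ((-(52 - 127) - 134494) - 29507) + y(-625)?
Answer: -85404821/521 ≈ -1.6392e+5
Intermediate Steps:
y(J) = J/(104 + J) (y(J) = (J + 0)/(104 + J) = J/(104 + J))
((-(52 - 127) - 134494) - 29507) + y(-625) = ((-(52 - 127) - 134494) - 29507) - 625/(104 - 625) = ((-1*(-75) - 134494) - 29507) - 625/(-521) = ((75 - 134494) - 29507) - 625*(-1/521) = (-134419 - 29507) + 625/521 = -163926 + 625/521 = -85404821/521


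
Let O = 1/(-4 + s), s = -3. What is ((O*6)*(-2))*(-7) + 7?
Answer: -5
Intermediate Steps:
O = -⅐ (O = 1/(-4 - 3) = 1/(-7) = -⅐ ≈ -0.14286)
((O*6)*(-2))*(-7) + 7 = (-⅐*6*(-2))*(-7) + 7 = -6/7*(-2)*(-7) + 7 = (12/7)*(-7) + 7 = -12 + 7 = -5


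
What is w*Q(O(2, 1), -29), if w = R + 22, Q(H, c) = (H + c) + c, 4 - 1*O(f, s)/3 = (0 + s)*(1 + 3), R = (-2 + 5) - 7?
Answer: -1044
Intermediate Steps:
R = -4 (R = 3 - 7 = -4)
O(f, s) = 12 - 12*s (O(f, s) = 12 - 3*(0 + s)*(1 + 3) = 12 - 3*s*4 = 12 - 12*s)
Q(H, c) = H + 2*c
w = 18 (w = -4 + 22 = 18)
w*Q(O(2, 1), -29) = 18*((12 - 12*1) + 2*(-29)) = 18*((12 - 12) - 58) = 18*(0 - 58) = 18*(-58) = -1044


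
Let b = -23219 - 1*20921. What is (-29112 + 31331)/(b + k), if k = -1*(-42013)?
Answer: -2219/2127 ≈ -1.0433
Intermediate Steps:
b = -44140 (b = -23219 - 20921 = -44140)
k = 42013
(-29112 + 31331)/(b + k) = (-29112 + 31331)/(-44140 + 42013) = 2219/(-2127) = 2219*(-1/2127) = -2219/2127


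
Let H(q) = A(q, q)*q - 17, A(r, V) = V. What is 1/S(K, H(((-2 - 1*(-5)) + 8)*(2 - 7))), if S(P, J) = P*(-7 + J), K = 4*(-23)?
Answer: -1/276092 ≈ -3.6220e-6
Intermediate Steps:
K = -92
H(q) = -17 + q² (H(q) = q*q - 17 = q² - 17 = -17 + q²)
1/S(K, H(((-2 - 1*(-5)) + 8)*(2 - 7))) = 1/(-92*(-7 + (-17 + (((-2 - 1*(-5)) + 8)*(2 - 7))²))) = 1/(-92*(-7 + (-17 + (((-2 + 5) + 8)*(-5))²))) = 1/(-92*(-7 + (-17 + ((3 + 8)*(-5))²))) = 1/(-92*(-7 + (-17 + (11*(-5))²))) = 1/(-92*(-7 + (-17 + (-55)²))) = 1/(-92*(-7 + (-17 + 3025))) = 1/(-92*(-7 + 3008)) = 1/(-92*3001) = 1/(-276092) = -1/276092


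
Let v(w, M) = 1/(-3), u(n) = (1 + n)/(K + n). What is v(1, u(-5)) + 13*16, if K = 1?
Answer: 623/3 ≈ 207.67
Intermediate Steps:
u(n) = 1 (u(n) = (1 + n)/(1 + n) = 1)
v(w, M) = -⅓
v(1, u(-5)) + 13*16 = -⅓ + 13*16 = -⅓ + 208 = 623/3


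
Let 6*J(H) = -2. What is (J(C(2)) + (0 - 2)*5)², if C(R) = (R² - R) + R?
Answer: 961/9 ≈ 106.78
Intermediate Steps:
C(R) = R²
J(H) = -⅓ (J(H) = (⅙)*(-2) = -⅓)
(J(C(2)) + (0 - 2)*5)² = (-⅓ + (0 - 2)*5)² = (-⅓ - 2*5)² = (-⅓ - 10)² = (-31/3)² = 961/9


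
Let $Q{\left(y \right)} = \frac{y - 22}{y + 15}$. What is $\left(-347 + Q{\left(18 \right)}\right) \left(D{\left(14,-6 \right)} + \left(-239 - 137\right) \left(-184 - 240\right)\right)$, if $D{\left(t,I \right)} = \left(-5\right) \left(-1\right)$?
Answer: $- \frac{608753065}{11} \approx -5.5341 \cdot 10^{7}$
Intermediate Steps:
$D{\left(t,I \right)} = 5$
$Q{\left(y \right)} = \frac{-22 + y}{15 + y}$
$\left(-347 + Q{\left(18 \right)}\right) \left(D{\left(14,-6 \right)} + \left(-239 - 137\right) \left(-184 - 240\right)\right) = \left(-347 + \frac{-22 + 18}{15 + 18}\right) \left(5 + \left(-239 - 137\right) \left(-184 - 240\right)\right) = \left(-347 + \frac{1}{33} \left(-4\right)\right) \left(5 - -159424\right) = \left(-347 + \frac{1}{33} \left(-4\right)\right) \left(5 + 159424\right) = \left(-347 - \frac{4}{33}\right) 159429 = \left(- \frac{11455}{33}\right) 159429 = - \frac{608753065}{11}$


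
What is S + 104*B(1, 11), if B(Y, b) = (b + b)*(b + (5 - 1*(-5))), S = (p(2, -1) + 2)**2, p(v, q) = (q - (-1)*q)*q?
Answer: 48064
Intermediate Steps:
p(v, q) = 2*q**2 (p(v, q) = (q + q)*q = (2*q)*q = 2*q**2)
S = 16 (S = (2*(-1)**2 + 2)**2 = (2*1 + 2)**2 = (2 + 2)**2 = 4**2 = 16)
B(Y, b) = 2*b*(10 + b) (B(Y, b) = (2*b)*(b + (5 + 5)) = (2*b)*(b + 10) = (2*b)*(10 + b) = 2*b*(10 + b))
S + 104*B(1, 11) = 16 + 104*(2*11*(10 + 11)) = 16 + 104*(2*11*21) = 16 + 104*462 = 16 + 48048 = 48064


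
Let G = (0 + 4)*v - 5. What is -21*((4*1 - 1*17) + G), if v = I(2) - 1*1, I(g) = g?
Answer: 294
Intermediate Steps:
v = 1 (v = 2 - 1*1 = 2 - 1 = 1)
G = -1 (G = (0 + 4)*1 - 5 = 4*1 - 5 = 4 - 5 = -1)
-21*((4*1 - 1*17) + G) = -21*((4*1 - 1*17) - 1) = -21*((4 - 17) - 1) = -21*(-13 - 1) = -21*(-14) = 294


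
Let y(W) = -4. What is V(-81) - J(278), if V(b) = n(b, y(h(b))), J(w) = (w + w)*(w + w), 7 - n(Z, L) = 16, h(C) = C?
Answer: -309145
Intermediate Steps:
n(Z, L) = -9 (n(Z, L) = 7 - 1*16 = 7 - 16 = -9)
J(w) = 4*w**2 (J(w) = (2*w)*(2*w) = 4*w**2)
V(b) = -9
V(-81) - J(278) = -9 - 4*278**2 = -9 - 4*77284 = -9 - 1*309136 = -9 - 309136 = -309145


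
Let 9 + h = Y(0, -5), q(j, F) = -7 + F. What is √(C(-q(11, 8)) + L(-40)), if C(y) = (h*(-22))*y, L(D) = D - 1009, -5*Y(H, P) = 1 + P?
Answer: 3*I*√3415/5 ≈ 35.063*I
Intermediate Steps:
Y(H, P) = -⅕ - P/5 (Y(H, P) = -(1 + P)/5 = -⅕ - P/5)
h = -41/5 (h = -9 + (-⅕ - ⅕*(-5)) = -9 + (-⅕ + 1) = -9 + ⅘ = -41/5 ≈ -8.2000)
L(D) = -1009 + D
C(y) = 902*y/5 (C(y) = (-41/5*(-22))*y = 902*y/5)
√(C(-q(11, 8)) + L(-40)) = √(902*(-(-7 + 8))/5 + (-1009 - 40)) = √(902*(-1*1)/5 - 1049) = √((902/5)*(-1) - 1049) = √(-902/5 - 1049) = √(-6147/5) = 3*I*√3415/5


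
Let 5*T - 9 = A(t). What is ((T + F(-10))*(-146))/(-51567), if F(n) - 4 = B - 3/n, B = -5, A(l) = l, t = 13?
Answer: 2701/257835 ≈ 0.010476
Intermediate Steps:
T = 22/5 (T = 9/5 + (1/5)*13 = 9/5 + 13/5 = 22/5 ≈ 4.4000)
F(n) = -1 - 3/n (F(n) = 4 + (-5 - 3/n) = -1 - 3/n)
((T + F(-10))*(-146))/(-51567) = ((22/5 + (-3 - 1*(-10))/(-10))*(-146))/(-51567) = ((22/5 - (-3 + 10)/10)*(-146))*(-1/51567) = ((22/5 - 1/10*7)*(-146))*(-1/51567) = ((22/5 - 7/10)*(-146))*(-1/51567) = ((37/10)*(-146))*(-1/51567) = -2701/5*(-1/51567) = 2701/257835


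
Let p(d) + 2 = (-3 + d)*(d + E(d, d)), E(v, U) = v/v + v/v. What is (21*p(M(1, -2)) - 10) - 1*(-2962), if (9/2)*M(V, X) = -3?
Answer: 8422/3 ≈ 2807.3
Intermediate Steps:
M(V, X) = -⅔ (M(V, X) = (2/9)*(-3) = -⅔)
E(v, U) = 2 (E(v, U) = 1 + 1 = 2)
p(d) = -2 + (-3 + d)*(2 + d) (p(d) = -2 + (-3 + d)*(d + 2) = -2 + (-3 + d)*(2 + d))
(21*p(M(1, -2)) - 10) - 1*(-2962) = (21*(-8 + (-⅔)² - 1*(-⅔)) - 10) - 1*(-2962) = (21*(-8 + 4/9 + ⅔) - 10) + 2962 = (21*(-62/9) - 10) + 2962 = (-434/3 - 10) + 2962 = -464/3 + 2962 = 8422/3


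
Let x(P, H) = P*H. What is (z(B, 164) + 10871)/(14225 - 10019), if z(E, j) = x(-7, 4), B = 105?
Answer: 10843/4206 ≈ 2.5780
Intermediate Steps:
x(P, H) = H*P
z(E, j) = -28 (z(E, j) = 4*(-7) = -28)
(z(B, 164) + 10871)/(14225 - 10019) = (-28 + 10871)/(14225 - 10019) = 10843/4206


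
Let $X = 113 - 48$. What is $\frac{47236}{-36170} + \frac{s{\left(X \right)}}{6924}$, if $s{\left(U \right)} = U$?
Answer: $- \frac{162355507}{125220540} \approx -1.2966$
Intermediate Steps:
$X = 65$
$\frac{47236}{-36170} + \frac{s{\left(X \right)}}{6924} = \frac{47236}{-36170} + \frac{65}{6924} = 47236 \left(- \frac{1}{36170}\right) + 65 \cdot \frac{1}{6924} = - \frac{23618}{18085} + \frac{65}{6924} = - \frac{162355507}{125220540}$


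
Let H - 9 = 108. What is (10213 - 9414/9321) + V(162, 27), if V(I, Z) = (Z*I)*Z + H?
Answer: 399022658/3107 ≈ 1.2843e+5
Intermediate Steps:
H = 117 (H = 9 + 108 = 117)
V(I, Z) = 117 + I*Z² (V(I, Z) = (Z*I)*Z + 117 = (I*Z)*Z + 117 = I*Z² + 117 = 117 + I*Z²)
(10213 - 9414/9321) + V(162, 27) = (10213 - 9414/9321) + (117 + 162*27²) = (10213 - 9414*1/9321) + (117 + 162*729) = (10213 - 3138/3107) + (117 + 118098) = 31728653/3107 + 118215 = 399022658/3107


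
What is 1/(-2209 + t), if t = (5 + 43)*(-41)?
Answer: -1/4177 ≈ -0.00023941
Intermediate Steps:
t = -1968 (t = 48*(-41) = -1968)
1/(-2209 + t) = 1/(-2209 - 1968) = 1/(-4177) = -1/4177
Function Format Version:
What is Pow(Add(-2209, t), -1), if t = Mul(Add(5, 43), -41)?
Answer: Rational(-1, 4177) ≈ -0.00023941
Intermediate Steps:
t = -1968 (t = Mul(48, -41) = -1968)
Pow(Add(-2209, t), -1) = Pow(Add(-2209, -1968), -1) = Pow(-4177, -1) = Rational(-1, 4177)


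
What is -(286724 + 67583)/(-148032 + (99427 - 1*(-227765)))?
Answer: -354307/179160 ≈ -1.9776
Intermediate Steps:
-(286724 + 67583)/(-148032 + (99427 - 1*(-227765))) = -354307/(-148032 + (99427 + 227765)) = -354307/(-148032 + 327192) = -354307/179160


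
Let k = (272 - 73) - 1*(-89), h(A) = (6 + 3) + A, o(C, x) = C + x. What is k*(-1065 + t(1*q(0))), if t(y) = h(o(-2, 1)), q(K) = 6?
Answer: -304416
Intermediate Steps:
h(A) = 9 + A
t(y) = 8 (t(y) = 9 + (-2 + 1) = 9 - 1 = 8)
k = 288 (k = 199 + 89 = 288)
k*(-1065 + t(1*q(0))) = 288*(-1065 + 8) = 288*(-1057) = -304416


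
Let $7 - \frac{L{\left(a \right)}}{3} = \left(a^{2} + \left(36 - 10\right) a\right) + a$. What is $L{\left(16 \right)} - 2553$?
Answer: $-4596$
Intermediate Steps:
$L{\left(a \right)} = 21 - 81 a - 3 a^{2}$ ($L{\left(a \right)} = 21 - 3 \left(\left(a^{2} + \left(36 - 10\right) a\right) + a\right) = 21 - 3 \left(\left(a^{2} + 26 a\right) + a\right) = 21 - 3 \left(a^{2} + 27 a\right) = 21 - \left(3 a^{2} + 81 a\right) = 21 - 81 a - 3 a^{2}$)
$L{\left(16 \right)} - 2553 = \left(21 - 1296 - 3 \cdot 16^{2}\right) - 2553 = \left(21 - 1296 - 768\right) - 2553 = -2043 - 2553 = -4596$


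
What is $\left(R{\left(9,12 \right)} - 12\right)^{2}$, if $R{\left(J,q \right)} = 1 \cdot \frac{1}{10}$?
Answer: $\frac{14161}{100} \approx 141.61$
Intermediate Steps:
$R{\left(J,q \right)} = \frac{1}{10}$ ($R{\left(J,q \right)} = 1 \cdot \frac{1}{10} = \frac{1}{10}$)
$\left(R{\left(9,12 \right)} - 12\right)^{2} = \left(\frac{1}{10} - 12\right)^{2} = \left(- \frac{119}{10}\right)^{2} = \frac{14161}{100}$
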